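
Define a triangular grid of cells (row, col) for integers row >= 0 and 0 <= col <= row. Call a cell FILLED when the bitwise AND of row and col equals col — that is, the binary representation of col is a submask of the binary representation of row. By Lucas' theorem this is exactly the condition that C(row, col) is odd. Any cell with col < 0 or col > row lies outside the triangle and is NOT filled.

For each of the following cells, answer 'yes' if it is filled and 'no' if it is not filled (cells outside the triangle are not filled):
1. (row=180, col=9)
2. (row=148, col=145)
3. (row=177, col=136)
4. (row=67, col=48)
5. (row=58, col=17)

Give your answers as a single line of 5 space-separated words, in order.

Answer: no no no no no

Derivation:
(180,9): row=0b10110100, col=0b1001, row AND col = 0b0 = 0; 0 != 9 -> empty
(148,145): row=0b10010100, col=0b10010001, row AND col = 0b10010000 = 144; 144 != 145 -> empty
(177,136): row=0b10110001, col=0b10001000, row AND col = 0b10000000 = 128; 128 != 136 -> empty
(67,48): row=0b1000011, col=0b110000, row AND col = 0b0 = 0; 0 != 48 -> empty
(58,17): row=0b111010, col=0b10001, row AND col = 0b10000 = 16; 16 != 17 -> empty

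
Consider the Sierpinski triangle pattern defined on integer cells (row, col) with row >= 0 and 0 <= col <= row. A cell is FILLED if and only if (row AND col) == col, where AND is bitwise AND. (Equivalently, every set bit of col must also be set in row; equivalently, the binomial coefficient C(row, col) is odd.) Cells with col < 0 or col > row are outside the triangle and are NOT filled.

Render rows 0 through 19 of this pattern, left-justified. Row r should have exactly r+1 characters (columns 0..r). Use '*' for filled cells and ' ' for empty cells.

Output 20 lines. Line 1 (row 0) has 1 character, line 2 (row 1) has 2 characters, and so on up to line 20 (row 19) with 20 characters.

r0=0: *
r1=1: **
r2=10: * *
r3=11: ****
r4=100: *   *
r5=101: **  **
r6=110: * * * *
r7=111: ********
r8=1000: *       *
r9=1001: **      **
r10=1010: * *     * *
r11=1011: ****    ****
r12=1100: *   *   *   *
r13=1101: **  **  **  **
r14=1110: * * * * * * * *
r15=1111: ****************
r16=10000: *               *
r17=10001: **              **
r18=10010: * *             * *
r19=10011: ****            ****

Answer: *
**
* *
****
*   *
**  **
* * * *
********
*       *
**      **
* *     * *
****    ****
*   *   *   *
**  **  **  **
* * * * * * * *
****************
*               *
**              **
* *             * *
****            ****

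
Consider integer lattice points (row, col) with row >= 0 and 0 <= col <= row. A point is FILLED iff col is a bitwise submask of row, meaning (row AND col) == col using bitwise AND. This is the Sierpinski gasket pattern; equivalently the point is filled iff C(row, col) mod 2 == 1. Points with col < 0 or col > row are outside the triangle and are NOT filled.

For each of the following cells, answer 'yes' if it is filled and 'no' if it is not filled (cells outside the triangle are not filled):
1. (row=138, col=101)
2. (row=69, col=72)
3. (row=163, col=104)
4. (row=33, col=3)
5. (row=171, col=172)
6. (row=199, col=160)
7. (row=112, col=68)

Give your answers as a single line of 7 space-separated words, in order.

Answer: no no no no no no no

Derivation:
(138,101): row=0b10001010, col=0b1100101, row AND col = 0b0 = 0; 0 != 101 -> empty
(69,72): col outside [0, 69] -> not filled
(163,104): row=0b10100011, col=0b1101000, row AND col = 0b100000 = 32; 32 != 104 -> empty
(33,3): row=0b100001, col=0b11, row AND col = 0b1 = 1; 1 != 3 -> empty
(171,172): col outside [0, 171] -> not filled
(199,160): row=0b11000111, col=0b10100000, row AND col = 0b10000000 = 128; 128 != 160 -> empty
(112,68): row=0b1110000, col=0b1000100, row AND col = 0b1000000 = 64; 64 != 68 -> empty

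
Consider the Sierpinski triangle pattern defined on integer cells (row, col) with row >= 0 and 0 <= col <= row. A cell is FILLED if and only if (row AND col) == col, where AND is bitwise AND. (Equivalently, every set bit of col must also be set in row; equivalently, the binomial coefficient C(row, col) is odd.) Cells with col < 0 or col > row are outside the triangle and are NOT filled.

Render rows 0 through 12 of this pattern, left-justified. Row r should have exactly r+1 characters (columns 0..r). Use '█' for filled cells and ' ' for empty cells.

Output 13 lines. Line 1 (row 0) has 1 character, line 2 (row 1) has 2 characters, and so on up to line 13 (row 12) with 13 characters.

r0=0: █
r1=1: ██
r2=10: █ █
r3=11: ████
r4=100: █   █
r5=101: ██  ██
r6=110: █ █ █ █
r7=111: ████████
r8=1000: █       █
r9=1001: ██      ██
r10=1010: █ █     █ █
r11=1011: ████    ████
r12=1100: █   █   █   █

Answer: █
██
█ █
████
█   █
██  ██
█ █ █ █
████████
█       █
██      ██
█ █     █ █
████    ████
█   █   █   █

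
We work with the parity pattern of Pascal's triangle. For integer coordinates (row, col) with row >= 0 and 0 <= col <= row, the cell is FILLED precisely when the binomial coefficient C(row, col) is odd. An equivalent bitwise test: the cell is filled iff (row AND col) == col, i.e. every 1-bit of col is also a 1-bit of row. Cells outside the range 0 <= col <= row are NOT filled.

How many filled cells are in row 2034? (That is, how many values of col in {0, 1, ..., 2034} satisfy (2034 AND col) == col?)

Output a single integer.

2034 in binary = 11111110010
popcount(2034) = number of 1-bits in 11111110010 = 8
A col c satisfies (2034 AND c) == c iff every set bit of c is also set in 2034; each of the 8 set bits of 2034 can independently be on or off in c.
count = 2^8 = 256

Answer: 256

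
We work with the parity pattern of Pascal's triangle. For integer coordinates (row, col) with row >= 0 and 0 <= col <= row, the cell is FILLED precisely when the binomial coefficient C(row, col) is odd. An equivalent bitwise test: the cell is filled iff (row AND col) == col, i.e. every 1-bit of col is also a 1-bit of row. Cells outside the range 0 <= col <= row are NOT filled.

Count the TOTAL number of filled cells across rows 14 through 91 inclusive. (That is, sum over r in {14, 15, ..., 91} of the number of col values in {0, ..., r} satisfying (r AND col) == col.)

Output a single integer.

r14=1110 pc3: +8 =8
r15=1111 pc4: +16 =24
r16=10000 pc1: +2 =26
r17=10001 pc2: +4 =30
r18=10010 pc2: +4 =34
r19=10011 pc3: +8 =42
r20=10100 pc2: +4 =46
r21=10101 pc3: +8 =54
r22=10110 pc3: +8 =62
r23=10111 pc4: +16 =78
r24=11000 pc2: +4 =82
r25=11001 pc3: +8 =90
r26=11010 pc3: +8 =98
r27=11011 pc4: +16 =114
r28=11100 pc3: +8 =122
r29=11101 pc4: +16 =138
r30=11110 pc4: +16 =154
r31=11111 pc5: +32 =186
r32=100000 pc1: +2 =188
r33=100001 pc2: +4 =192
r34=100010 pc2: +4 =196
r35=100011 pc3: +8 =204
r36=100100 pc2: +4 =208
r37=100101 pc3: +8 =216
r38=100110 pc3: +8 =224
r39=100111 pc4: +16 =240
r40=101000 pc2: +4 =244
r41=101001 pc3: +8 =252
r42=101010 pc3: +8 =260
r43=101011 pc4: +16 =276
r44=101100 pc3: +8 =284
r45=101101 pc4: +16 =300
r46=101110 pc4: +16 =316
r47=101111 pc5: +32 =348
r48=110000 pc2: +4 =352
r49=110001 pc3: +8 =360
r50=110010 pc3: +8 =368
r51=110011 pc4: +16 =384
r52=110100 pc3: +8 =392
r53=110101 pc4: +16 =408
r54=110110 pc4: +16 =424
r55=110111 pc5: +32 =456
r56=111000 pc3: +8 =464
r57=111001 pc4: +16 =480
r58=111010 pc4: +16 =496
r59=111011 pc5: +32 =528
r60=111100 pc4: +16 =544
r61=111101 pc5: +32 =576
r62=111110 pc5: +32 =608
r63=111111 pc6: +64 =672
r64=1000000 pc1: +2 =674
r65=1000001 pc2: +4 =678
r66=1000010 pc2: +4 =682
r67=1000011 pc3: +8 =690
r68=1000100 pc2: +4 =694
r69=1000101 pc3: +8 =702
r70=1000110 pc3: +8 =710
r71=1000111 pc4: +16 =726
r72=1001000 pc2: +4 =730
r73=1001001 pc3: +8 =738
r74=1001010 pc3: +8 =746
r75=1001011 pc4: +16 =762
r76=1001100 pc3: +8 =770
r77=1001101 pc4: +16 =786
r78=1001110 pc4: +16 =802
r79=1001111 pc5: +32 =834
r80=1010000 pc2: +4 =838
r81=1010001 pc3: +8 =846
r82=1010010 pc3: +8 =854
r83=1010011 pc4: +16 =870
r84=1010100 pc3: +8 =878
r85=1010101 pc4: +16 =894
r86=1010110 pc4: +16 =910
r87=1010111 pc5: +32 =942
r88=1011000 pc3: +8 =950
r89=1011001 pc4: +16 =966
r90=1011010 pc4: +16 =982
r91=1011011 pc5: +32 =1014

Answer: 1014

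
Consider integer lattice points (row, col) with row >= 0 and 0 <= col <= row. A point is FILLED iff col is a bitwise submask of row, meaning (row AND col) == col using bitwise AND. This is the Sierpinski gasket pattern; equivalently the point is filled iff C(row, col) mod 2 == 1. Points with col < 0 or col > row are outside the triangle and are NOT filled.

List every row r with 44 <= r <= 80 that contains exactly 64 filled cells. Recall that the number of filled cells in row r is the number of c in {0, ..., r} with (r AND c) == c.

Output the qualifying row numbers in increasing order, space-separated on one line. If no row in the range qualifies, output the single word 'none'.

Answer: 63

Derivation:
Row r has 2^popcount(r) filled cells, so we need popcount(r) = log2(64) = 6.
Scan r = 44..80 and keep those with exactly 6 one-bits:
r=44=101100 popcount=3 -> skip
r=45=101101 popcount=4 -> skip
r=46=101110 popcount=4 -> skip
r=47=101111 popcount=5 -> skip
r=48=110000 popcount=2 -> skip
r=49=110001 popcount=3 -> skip
r=50=110010 popcount=3 -> skip
r=51=110011 popcount=4 -> skip
r=52=110100 popcount=3 -> skip
r=53=110101 popcount=4 -> skip
r=54=110110 popcount=4 -> skip
r=55=110111 popcount=5 -> skip
r=56=111000 popcount=3 -> skip
r=57=111001 popcount=4 -> skip
r=58=111010 popcount=4 -> skip
r=59=111011 popcount=5 -> skip
r=60=111100 popcount=4 -> skip
r=61=111101 popcount=5 -> skip
r=62=111110 popcount=5 -> skip
r=63=111111 popcount=6 -> KEEP
r=64=1000000 popcount=1 -> skip
r=65=1000001 popcount=2 -> skip
r=66=1000010 popcount=2 -> skip
r=67=1000011 popcount=3 -> skip
r=68=1000100 popcount=2 -> skip
r=69=1000101 popcount=3 -> skip
r=70=1000110 popcount=3 -> skip
r=71=1000111 popcount=4 -> skip
r=72=1001000 popcount=2 -> skip
r=73=1001001 popcount=3 -> skip
r=74=1001010 popcount=3 -> skip
r=75=1001011 popcount=4 -> skip
r=76=1001100 popcount=3 -> skip
r=77=1001101 popcount=4 -> skip
r=78=1001110 popcount=4 -> skip
r=79=1001111 popcount=5 -> skip
r=80=1010000 popcount=2 -> skip
Kept rows: 63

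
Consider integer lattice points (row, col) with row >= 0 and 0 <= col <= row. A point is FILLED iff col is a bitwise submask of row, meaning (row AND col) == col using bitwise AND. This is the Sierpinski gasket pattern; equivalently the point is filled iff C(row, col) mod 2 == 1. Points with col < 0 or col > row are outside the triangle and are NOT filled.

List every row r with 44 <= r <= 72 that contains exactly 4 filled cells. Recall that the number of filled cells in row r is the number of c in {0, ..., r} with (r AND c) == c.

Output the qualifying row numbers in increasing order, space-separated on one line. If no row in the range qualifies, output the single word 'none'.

Answer: 48 65 66 68 72

Derivation:
Row r has 2^popcount(r) filled cells, so we need popcount(r) = log2(4) = 2.
Scan r = 44..72 and keep those with exactly 2 one-bits:
r=44=101100 popcount=3 -> skip
r=45=101101 popcount=4 -> skip
r=46=101110 popcount=4 -> skip
r=47=101111 popcount=5 -> skip
r=48=110000 popcount=2 -> KEEP
r=49=110001 popcount=3 -> skip
r=50=110010 popcount=3 -> skip
r=51=110011 popcount=4 -> skip
r=52=110100 popcount=3 -> skip
r=53=110101 popcount=4 -> skip
r=54=110110 popcount=4 -> skip
r=55=110111 popcount=5 -> skip
r=56=111000 popcount=3 -> skip
r=57=111001 popcount=4 -> skip
r=58=111010 popcount=4 -> skip
r=59=111011 popcount=5 -> skip
r=60=111100 popcount=4 -> skip
r=61=111101 popcount=5 -> skip
r=62=111110 popcount=5 -> skip
r=63=111111 popcount=6 -> skip
r=64=1000000 popcount=1 -> skip
r=65=1000001 popcount=2 -> KEEP
r=66=1000010 popcount=2 -> KEEP
r=67=1000011 popcount=3 -> skip
r=68=1000100 popcount=2 -> KEEP
r=69=1000101 popcount=3 -> skip
r=70=1000110 popcount=3 -> skip
r=71=1000111 popcount=4 -> skip
r=72=1001000 popcount=2 -> KEEP
Kept rows: 48 65 66 68 72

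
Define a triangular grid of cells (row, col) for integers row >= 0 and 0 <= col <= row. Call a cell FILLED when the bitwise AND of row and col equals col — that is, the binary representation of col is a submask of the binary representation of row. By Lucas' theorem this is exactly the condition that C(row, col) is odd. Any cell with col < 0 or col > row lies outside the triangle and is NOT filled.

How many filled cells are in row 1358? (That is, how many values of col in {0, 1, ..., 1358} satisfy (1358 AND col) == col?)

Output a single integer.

1358 in binary = 10101001110
popcount(1358) = number of 1-bits in 10101001110 = 6
A col c satisfies (1358 AND c) == c iff every set bit of c is also set in 1358; each of the 6 set bits of 1358 can independently be on or off in c.
count = 2^6 = 64

Answer: 64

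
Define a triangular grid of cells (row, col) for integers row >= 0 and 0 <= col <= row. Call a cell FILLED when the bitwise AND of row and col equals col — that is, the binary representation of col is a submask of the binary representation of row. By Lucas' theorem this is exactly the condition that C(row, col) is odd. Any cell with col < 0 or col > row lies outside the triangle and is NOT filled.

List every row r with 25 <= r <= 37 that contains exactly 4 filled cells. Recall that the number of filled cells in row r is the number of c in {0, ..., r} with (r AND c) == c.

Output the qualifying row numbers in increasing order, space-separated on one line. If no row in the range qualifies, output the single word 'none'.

Row r has 2^popcount(r) filled cells, so we need popcount(r) = log2(4) = 2.
Scan r = 25..37 and keep those with exactly 2 one-bits:
r=25=11001 popcount=3 -> skip
r=26=11010 popcount=3 -> skip
r=27=11011 popcount=4 -> skip
r=28=11100 popcount=3 -> skip
r=29=11101 popcount=4 -> skip
r=30=11110 popcount=4 -> skip
r=31=11111 popcount=5 -> skip
r=32=100000 popcount=1 -> skip
r=33=100001 popcount=2 -> KEEP
r=34=100010 popcount=2 -> KEEP
r=35=100011 popcount=3 -> skip
r=36=100100 popcount=2 -> KEEP
r=37=100101 popcount=3 -> skip
Kept rows: 33 34 36

Answer: 33 34 36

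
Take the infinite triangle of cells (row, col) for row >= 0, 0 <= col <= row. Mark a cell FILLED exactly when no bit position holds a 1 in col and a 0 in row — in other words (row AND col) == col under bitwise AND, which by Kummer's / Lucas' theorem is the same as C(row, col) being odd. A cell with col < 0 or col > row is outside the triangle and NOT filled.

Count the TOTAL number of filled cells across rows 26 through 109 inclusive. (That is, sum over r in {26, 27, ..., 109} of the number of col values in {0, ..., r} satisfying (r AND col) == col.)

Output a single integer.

Answer: 1296

Derivation:
r26=11010 pc3: +8 =8
r27=11011 pc4: +16 =24
r28=11100 pc3: +8 =32
r29=11101 pc4: +16 =48
r30=11110 pc4: +16 =64
r31=11111 pc5: +32 =96
r32=100000 pc1: +2 =98
r33=100001 pc2: +4 =102
r34=100010 pc2: +4 =106
r35=100011 pc3: +8 =114
r36=100100 pc2: +4 =118
r37=100101 pc3: +8 =126
r38=100110 pc3: +8 =134
r39=100111 pc4: +16 =150
r40=101000 pc2: +4 =154
r41=101001 pc3: +8 =162
r42=101010 pc3: +8 =170
r43=101011 pc4: +16 =186
r44=101100 pc3: +8 =194
r45=101101 pc4: +16 =210
r46=101110 pc4: +16 =226
r47=101111 pc5: +32 =258
r48=110000 pc2: +4 =262
r49=110001 pc3: +8 =270
r50=110010 pc3: +8 =278
r51=110011 pc4: +16 =294
r52=110100 pc3: +8 =302
r53=110101 pc4: +16 =318
r54=110110 pc4: +16 =334
r55=110111 pc5: +32 =366
r56=111000 pc3: +8 =374
r57=111001 pc4: +16 =390
r58=111010 pc4: +16 =406
r59=111011 pc5: +32 =438
r60=111100 pc4: +16 =454
r61=111101 pc5: +32 =486
r62=111110 pc5: +32 =518
r63=111111 pc6: +64 =582
r64=1000000 pc1: +2 =584
r65=1000001 pc2: +4 =588
r66=1000010 pc2: +4 =592
r67=1000011 pc3: +8 =600
r68=1000100 pc2: +4 =604
r69=1000101 pc3: +8 =612
r70=1000110 pc3: +8 =620
r71=1000111 pc4: +16 =636
r72=1001000 pc2: +4 =640
r73=1001001 pc3: +8 =648
r74=1001010 pc3: +8 =656
r75=1001011 pc4: +16 =672
r76=1001100 pc3: +8 =680
r77=1001101 pc4: +16 =696
r78=1001110 pc4: +16 =712
r79=1001111 pc5: +32 =744
r80=1010000 pc2: +4 =748
r81=1010001 pc3: +8 =756
r82=1010010 pc3: +8 =764
r83=1010011 pc4: +16 =780
r84=1010100 pc3: +8 =788
r85=1010101 pc4: +16 =804
r86=1010110 pc4: +16 =820
r87=1010111 pc5: +32 =852
r88=1011000 pc3: +8 =860
r89=1011001 pc4: +16 =876
r90=1011010 pc4: +16 =892
r91=1011011 pc5: +32 =924
r92=1011100 pc4: +16 =940
r93=1011101 pc5: +32 =972
r94=1011110 pc5: +32 =1004
r95=1011111 pc6: +64 =1068
r96=1100000 pc2: +4 =1072
r97=1100001 pc3: +8 =1080
r98=1100010 pc3: +8 =1088
r99=1100011 pc4: +16 =1104
r100=1100100 pc3: +8 =1112
r101=1100101 pc4: +16 =1128
r102=1100110 pc4: +16 =1144
r103=1100111 pc5: +32 =1176
r104=1101000 pc3: +8 =1184
r105=1101001 pc4: +16 =1200
r106=1101010 pc4: +16 =1216
r107=1101011 pc5: +32 =1248
r108=1101100 pc4: +16 =1264
r109=1101101 pc5: +32 =1296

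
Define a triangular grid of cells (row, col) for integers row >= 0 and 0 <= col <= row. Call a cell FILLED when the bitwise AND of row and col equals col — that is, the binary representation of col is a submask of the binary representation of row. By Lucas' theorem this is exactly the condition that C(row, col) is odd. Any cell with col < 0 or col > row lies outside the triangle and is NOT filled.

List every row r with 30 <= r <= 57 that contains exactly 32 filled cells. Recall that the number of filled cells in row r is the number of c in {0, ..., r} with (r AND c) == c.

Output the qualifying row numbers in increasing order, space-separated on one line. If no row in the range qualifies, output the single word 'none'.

Answer: 31 47 55

Derivation:
Row r has 2^popcount(r) filled cells, so we need popcount(r) = log2(32) = 5.
Scan r = 30..57 and keep those with exactly 5 one-bits:
r=30=11110 popcount=4 -> skip
r=31=11111 popcount=5 -> KEEP
r=32=100000 popcount=1 -> skip
r=33=100001 popcount=2 -> skip
r=34=100010 popcount=2 -> skip
r=35=100011 popcount=3 -> skip
r=36=100100 popcount=2 -> skip
r=37=100101 popcount=3 -> skip
r=38=100110 popcount=3 -> skip
r=39=100111 popcount=4 -> skip
r=40=101000 popcount=2 -> skip
r=41=101001 popcount=3 -> skip
r=42=101010 popcount=3 -> skip
r=43=101011 popcount=4 -> skip
r=44=101100 popcount=3 -> skip
r=45=101101 popcount=4 -> skip
r=46=101110 popcount=4 -> skip
r=47=101111 popcount=5 -> KEEP
r=48=110000 popcount=2 -> skip
r=49=110001 popcount=3 -> skip
r=50=110010 popcount=3 -> skip
r=51=110011 popcount=4 -> skip
r=52=110100 popcount=3 -> skip
r=53=110101 popcount=4 -> skip
r=54=110110 popcount=4 -> skip
r=55=110111 popcount=5 -> KEEP
r=56=111000 popcount=3 -> skip
r=57=111001 popcount=4 -> skip
Kept rows: 31 47 55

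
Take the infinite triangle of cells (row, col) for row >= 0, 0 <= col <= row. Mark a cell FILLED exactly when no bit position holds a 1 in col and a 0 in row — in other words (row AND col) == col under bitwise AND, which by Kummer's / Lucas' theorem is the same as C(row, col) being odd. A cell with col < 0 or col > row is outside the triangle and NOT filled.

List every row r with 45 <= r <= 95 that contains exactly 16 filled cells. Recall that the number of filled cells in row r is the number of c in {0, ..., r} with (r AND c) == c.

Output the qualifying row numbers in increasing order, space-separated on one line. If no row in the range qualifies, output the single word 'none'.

Answer: 45 46 51 53 54 57 58 60 71 75 77 78 83 85 86 89 90 92

Derivation:
Row r has 2^popcount(r) filled cells, so we need popcount(r) = log2(16) = 4.
Scan r = 45..95 and keep those with exactly 4 one-bits:
r=45=101101 popcount=4 -> KEEP
r=46=101110 popcount=4 -> KEEP
r=47=101111 popcount=5 -> skip
r=48=110000 popcount=2 -> skip
r=49=110001 popcount=3 -> skip
r=50=110010 popcount=3 -> skip
r=51=110011 popcount=4 -> KEEP
r=52=110100 popcount=3 -> skip
r=53=110101 popcount=4 -> KEEP
r=54=110110 popcount=4 -> KEEP
r=55=110111 popcount=5 -> skip
r=56=111000 popcount=3 -> skip
r=57=111001 popcount=4 -> KEEP
r=58=111010 popcount=4 -> KEEP
r=59=111011 popcount=5 -> skip
r=60=111100 popcount=4 -> KEEP
r=61=111101 popcount=5 -> skip
r=62=111110 popcount=5 -> skip
r=63=111111 popcount=6 -> skip
r=64=1000000 popcount=1 -> skip
r=65=1000001 popcount=2 -> skip
r=66=1000010 popcount=2 -> skip
r=67=1000011 popcount=3 -> skip
r=68=1000100 popcount=2 -> skip
r=69=1000101 popcount=3 -> skip
r=70=1000110 popcount=3 -> skip
r=71=1000111 popcount=4 -> KEEP
r=72=1001000 popcount=2 -> skip
r=73=1001001 popcount=3 -> skip
r=74=1001010 popcount=3 -> skip
r=75=1001011 popcount=4 -> KEEP
r=76=1001100 popcount=3 -> skip
r=77=1001101 popcount=4 -> KEEP
r=78=1001110 popcount=4 -> KEEP
r=79=1001111 popcount=5 -> skip
r=80=1010000 popcount=2 -> skip
r=81=1010001 popcount=3 -> skip
r=82=1010010 popcount=3 -> skip
r=83=1010011 popcount=4 -> KEEP
r=84=1010100 popcount=3 -> skip
r=85=1010101 popcount=4 -> KEEP
r=86=1010110 popcount=4 -> KEEP
r=87=1010111 popcount=5 -> skip
r=88=1011000 popcount=3 -> skip
r=89=1011001 popcount=4 -> KEEP
r=90=1011010 popcount=4 -> KEEP
r=91=1011011 popcount=5 -> skip
r=92=1011100 popcount=4 -> KEEP
r=93=1011101 popcount=5 -> skip
r=94=1011110 popcount=5 -> skip
r=95=1011111 popcount=6 -> skip
Kept rows: 45 46 51 53 54 57 58 60 71 75 77 78 83 85 86 89 90 92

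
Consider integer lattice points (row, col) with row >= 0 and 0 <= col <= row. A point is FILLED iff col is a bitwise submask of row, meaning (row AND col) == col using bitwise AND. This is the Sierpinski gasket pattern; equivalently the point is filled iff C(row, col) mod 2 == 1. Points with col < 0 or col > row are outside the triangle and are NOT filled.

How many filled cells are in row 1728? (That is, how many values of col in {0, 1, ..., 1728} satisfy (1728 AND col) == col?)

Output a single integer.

1728 in binary = 11011000000
popcount(1728) = number of 1-bits in 11011000000 = 4
A col c satisfies (1728 AND c) == c iff every set bit of c is also set in 1728; each of the 4 set bits of 1728 can independently be on or off in c.
count = 2^4 = 16

Answer: 16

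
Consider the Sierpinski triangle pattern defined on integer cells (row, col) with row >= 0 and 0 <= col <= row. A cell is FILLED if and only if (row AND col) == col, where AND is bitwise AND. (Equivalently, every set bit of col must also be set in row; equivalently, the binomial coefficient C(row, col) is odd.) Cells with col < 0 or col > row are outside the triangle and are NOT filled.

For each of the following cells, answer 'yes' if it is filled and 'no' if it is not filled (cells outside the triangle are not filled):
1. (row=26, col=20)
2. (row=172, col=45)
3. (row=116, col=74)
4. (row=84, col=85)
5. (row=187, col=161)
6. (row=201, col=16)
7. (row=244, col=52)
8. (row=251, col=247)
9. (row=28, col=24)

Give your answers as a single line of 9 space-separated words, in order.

(26,20): row=0b11010, col=0b10100, row AND col = 0b10000 = 16; 16 != 20 -> empty
(172,45): row=0b10101100, col=0b101101, row AND col = 0b101100 = 44; 44 != 45 -> empty
(116,74): row=0b1110100, col=0b1001010, row AND col = 0b1000000 = 64; 64 != 74 -> empty
(84,85): col outside [0, 84] -> not filled
(187,161): row=0b10111011, col=0b10100001, row AND col = 0b10100001 = 161; 161 == 161 -> filled
(201,16): row=0b11001001, col=0b10000, row AND col = 0b0 = 0; 0 != 16 -> empty
(244,52): row=0b11110100, col=0b110100, row AND col = 0b110100 = 52; 52 == 52 -> filled
(251,247): row=0b11111011, col=0b11110111, row AND col = 0b11110011 = 243; 243 != 247 -> empty
(28,24): row=0b11100, col=0b11000, row AND col = 0b11000 = 24; 24 == 24 -> filled

Answer: no no no no yes no yes no yes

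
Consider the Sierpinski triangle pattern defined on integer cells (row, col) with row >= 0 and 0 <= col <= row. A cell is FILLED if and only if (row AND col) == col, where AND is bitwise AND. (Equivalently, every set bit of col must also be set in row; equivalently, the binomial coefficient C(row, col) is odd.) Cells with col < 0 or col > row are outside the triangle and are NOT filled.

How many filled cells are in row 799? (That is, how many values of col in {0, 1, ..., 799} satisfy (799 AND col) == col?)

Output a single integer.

799 in binary = 1100011111
popcount(799) = number of 1-bits in 1100011111 = 7
A col c satisfies (799 AND c) == c iff every set bit of c is also set in 799; each of the 7 set bits of 799 can independently be on or off in c.
count = 2^7 = 128

Answer: 128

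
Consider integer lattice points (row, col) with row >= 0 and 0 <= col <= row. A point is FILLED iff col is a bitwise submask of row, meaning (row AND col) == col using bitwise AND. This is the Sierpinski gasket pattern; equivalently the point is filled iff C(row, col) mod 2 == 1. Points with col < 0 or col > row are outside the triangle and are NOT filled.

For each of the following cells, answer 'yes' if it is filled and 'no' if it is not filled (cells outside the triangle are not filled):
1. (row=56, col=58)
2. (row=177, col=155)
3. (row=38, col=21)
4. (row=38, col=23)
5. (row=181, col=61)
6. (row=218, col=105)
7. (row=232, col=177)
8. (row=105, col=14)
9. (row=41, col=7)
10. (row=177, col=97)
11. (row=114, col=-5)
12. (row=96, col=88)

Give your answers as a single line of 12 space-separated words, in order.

(56,58): col outside [0, 56] -> not filled
(177,155): row=0b10110001, col=0b10011011, row AND col = 0b10010001 = 145; 145 != 155 -> empty
(38,21): row=0b100110, col=0b10101, row AND col = 0b100 = 4; 4 != 21 -> empty
(38,23): row=0b100110, col=0b10111, row AND col = 0b110 = 6; 6 != 23 -> empty
(181,61): row=0b10110101, col=0b111101, row AND col = 0b110101 = 53; 53 != 61 -> empty
(218,105): row=0b11011010, col=0b1101001, row AND col = 0b1001000 = 72; 72 != 105 -> empty
(232,177): row=0b11101000, col=0b10110001, row AND col = 0b10100000 = 160; 160 != 177 -> empty
(105,14): row=0b1101001, col=0b1110, row AND col = 0b1000 = 8; 8 != 14 -> empty
(41,7): row=0b101001, col=0b111, row AND col = 0b1 = 1; 1 != 7 -> empty
(177,97): row=0b10110001, col=0b1100001, row AND col = 0b100001 = 33; 33 != 97 -> empty
(114,-5): col outside [0, 114] -> not filled
(96,88): row=0b1100000, col=0b1011000, row AND col = 0b1000000 = 64; 64 != 88 -> empty

Answer: no no no no no no no no no no no no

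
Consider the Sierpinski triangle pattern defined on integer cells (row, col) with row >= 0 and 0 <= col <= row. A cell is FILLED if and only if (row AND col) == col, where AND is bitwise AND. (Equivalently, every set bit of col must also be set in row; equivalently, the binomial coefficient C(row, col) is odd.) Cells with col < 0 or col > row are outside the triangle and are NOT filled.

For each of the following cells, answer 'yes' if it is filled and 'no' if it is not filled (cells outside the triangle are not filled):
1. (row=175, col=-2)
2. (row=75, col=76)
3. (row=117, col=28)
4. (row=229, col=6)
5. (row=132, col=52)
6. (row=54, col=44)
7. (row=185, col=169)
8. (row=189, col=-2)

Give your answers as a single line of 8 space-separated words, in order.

Answer: no no no no no no yes no

Derivation:
(175,-2): col outside [0, 175] -> not filled
(75,76): col outside [0, 75] -> not filled
(117,28): row=0b1110101, col=0b11100, row AND col = 0b10100 = 20; 20 != 28 -> empty
(229,6): row=0b11100101, col=0b110, row AND col = 0b100 = 4; 4 != 6 -> empty
(132,52): row=0b10000100, col=0b110100, row AND col = 0b100 = 4; 4 != 52 -> empty
(54,44): row=0b110110, col=0b101100, row AND col = 0b100100 = 36; 36 != 44 -> empty
(185,169): row=0b10111001, col=0b10101001, row AND col = 0b10101001 = 169; 169 == 169 -> filled
(189,-2): col outside [0, 189] -> not filled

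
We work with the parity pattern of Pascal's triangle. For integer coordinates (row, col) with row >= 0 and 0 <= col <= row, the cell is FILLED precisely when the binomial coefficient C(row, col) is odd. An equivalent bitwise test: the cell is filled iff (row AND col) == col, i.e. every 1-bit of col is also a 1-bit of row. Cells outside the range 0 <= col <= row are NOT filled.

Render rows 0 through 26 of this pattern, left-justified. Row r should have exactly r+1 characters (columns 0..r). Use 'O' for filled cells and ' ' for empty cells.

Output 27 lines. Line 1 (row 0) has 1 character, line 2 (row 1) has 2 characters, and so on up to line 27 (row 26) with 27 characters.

Answer: O
OO
O O
OOOO
O   O
OO  OO
O O O O
OOOOOOOO
O       O
OO      OO
O O     O O
OOOO    OOOO
O   O   O   O
OO  OO  OO  OO
O O O O O O O O
OOOOOOOOOOOOOOOO
O               O
OO              OO
O O             O O
OOOO            OOOO
O   O           O   O
OO  OO          OO  OO
O O O O         O O O O
OOOOOOOO        OOOOOOOO
O       O       O       O
OO      OO      OO      OO
O O     O O     O O     O O

Derivation:
r0=0: O
r1=1: OO
r2=10: O O
r3=11: OOOO
r4=100: O   O
r5=101: OO  OO
r6=110: O O O O
r7=111: OOOOOOOO
r8=1000: O       O
r9=1001: OO      OO
r10=1010: O O     O O
r11=1011: OOOO    OOOO
r12=1100: O   O   O   O
r13=1101: OO  OO  OO  OO
r14=1110: O O O O O O O O
r15=1111: OOOOOOOOOOOOOOOO
r16=10000: O               O
r17=10001: OO              OO
r18=10010: O O             O O
r19=10011: OOOO            OOOO
r20=10100: O   O           O   O
r21=10101: OO  OO          OO  OO
r22=10110: O O O O         O O O O
r23=10111: OOOOOOOO        OOOOOOOO
r24=11000: O       O       O       O
r25=11001: OO      OO      OO      OO
r26=11010: O O     O O     O O     O O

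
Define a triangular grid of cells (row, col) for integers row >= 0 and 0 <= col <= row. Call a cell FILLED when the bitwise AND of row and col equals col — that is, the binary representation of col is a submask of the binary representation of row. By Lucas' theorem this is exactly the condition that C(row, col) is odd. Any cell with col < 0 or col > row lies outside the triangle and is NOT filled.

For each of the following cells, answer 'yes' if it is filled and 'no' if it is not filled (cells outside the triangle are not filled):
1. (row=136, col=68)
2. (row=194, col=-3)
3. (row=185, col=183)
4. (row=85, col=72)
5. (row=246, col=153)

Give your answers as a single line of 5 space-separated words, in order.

Answer: no no no no no

Derivation:
(136,68): row=0b10001000, col=0b1000100, row AND col = 0b0 = 0; 0 != 68 -> empty
(194,-3): col outside [0, 194] -> not filled
(185,183): row=0b10111001, col=0b10110111, row AND col = 0b10110001 = 177; 177 != 183 -> empty
(85,72): row=0b1010101, col=0b1001000, row AND col = 0b1000000 = 64; 64 != 72 -> empty
(246,153): row=0b11110110, col=0b10011001, row AND col = 0b10010000 = 144; 144 != 153 -> empty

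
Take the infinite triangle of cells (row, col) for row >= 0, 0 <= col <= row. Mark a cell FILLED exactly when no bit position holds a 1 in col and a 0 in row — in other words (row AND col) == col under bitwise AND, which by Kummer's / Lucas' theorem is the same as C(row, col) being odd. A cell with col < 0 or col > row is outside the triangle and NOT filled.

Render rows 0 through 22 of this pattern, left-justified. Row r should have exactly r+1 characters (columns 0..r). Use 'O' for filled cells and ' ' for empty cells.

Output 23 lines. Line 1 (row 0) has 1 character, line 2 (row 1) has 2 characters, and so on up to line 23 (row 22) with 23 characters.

Answer: O
OO
O O
OOOO
O   O
OO  OO
O O O O
OOOOOOOO
O       O
OO      OO
O O     O O
OOOO    OOOO
O   O   O   O
OO  OO  OO  OO
O O O O O O O O
OOOOOOOOOOOOOOOO
O               O
OO              OO
O O             O O
OOOO            OOOO
O   O           O   O
OO  OO          OO  OO
O O O O         O O O O

Derivation:
r0=0: O
r1=1: OO
r2=10: O O
r3=11: OOOO
r4=100: O   O
r5=101: OO  OO
r6=110: O O O O
r7=111: OOOOOOOO
r8=1000: O       O
r9=1001: OO      OO
r10=1010: O O     O O
r11=1011: OOOO    OOOO
r12=1100: O   O   O   O
r13=1101: OO  OO  OO  OO
r14=1110: O O O O O O O O
r15=1111: OOOOOOOOOOOOOOOO
r16=10000: O               O
r17=10001: OO              OO
r18=10010: O O             O O
r19=10011: OOOO            OOOO
r20=10100: O   O           O   O
r21=10101: OO  OO          OO  OO
r22=10110: O O O O         O O O O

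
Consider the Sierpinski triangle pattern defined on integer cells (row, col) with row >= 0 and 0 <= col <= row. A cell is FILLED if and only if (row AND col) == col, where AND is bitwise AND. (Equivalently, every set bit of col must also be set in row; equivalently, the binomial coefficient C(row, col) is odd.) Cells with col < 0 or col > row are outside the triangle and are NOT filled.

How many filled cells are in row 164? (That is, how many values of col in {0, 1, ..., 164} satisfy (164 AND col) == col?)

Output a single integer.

Answer: 8

Derivation:
164 in binary = 10100100
popcount(164) = number of 1-bits in 10100100 = 3
A col c satisfies (164 AND c) == c iff every set bit of c is also set in 164; each of the 3 set bits of 164 can independently be on or off in c.
count = 2^3 = 8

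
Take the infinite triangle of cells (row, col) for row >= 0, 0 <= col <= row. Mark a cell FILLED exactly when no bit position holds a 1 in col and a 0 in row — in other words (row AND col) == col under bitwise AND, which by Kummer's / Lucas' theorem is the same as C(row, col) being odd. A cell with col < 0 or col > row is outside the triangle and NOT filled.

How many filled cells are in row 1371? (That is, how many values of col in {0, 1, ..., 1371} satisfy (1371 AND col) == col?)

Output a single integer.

Answer: 128

Derivation:
1371 in binary = 10101011011
popcount(1371) = number of 1-bits in 10101011011 = 7
A col c satisfies (1371 AND c) == c iff every set bit of c is also set in 1371; each of the 7 set bits of 1371 can independently be on or off in c.
count = 2^7 = 128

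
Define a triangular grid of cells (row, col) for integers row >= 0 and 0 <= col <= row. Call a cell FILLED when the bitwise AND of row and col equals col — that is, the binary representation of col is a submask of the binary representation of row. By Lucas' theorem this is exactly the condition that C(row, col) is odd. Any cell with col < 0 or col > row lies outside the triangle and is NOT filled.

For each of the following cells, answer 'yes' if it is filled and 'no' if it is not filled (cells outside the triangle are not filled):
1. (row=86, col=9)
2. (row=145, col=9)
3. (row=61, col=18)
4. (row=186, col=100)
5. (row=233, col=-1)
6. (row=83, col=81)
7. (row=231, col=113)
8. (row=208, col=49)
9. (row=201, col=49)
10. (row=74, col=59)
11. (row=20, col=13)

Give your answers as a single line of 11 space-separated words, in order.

(86,9): row=0b1010110, col=0b1001, row AND col = 0b0 = 0; 0 != 9 -> empty
(145,9): row=0b10010001, col=0b1001, row AND col = 0b1 = 1; 1 != 9 -> empty
(61,18): row=0b111101, col=0b10010, row AND col = 0b10000 = 16; 16 != 18 -> empty
(186,100): row=0b10111010, col=0b1100100, row AND col = 0b100000 = 32; 32 != 100 -> empty
(233,-1): col outside [0, 233] -> not filled
(83,81): row=0b1010011, col=0b1010001, row AND col = 0b1010001 = 81; 81 == 81 -> filled
(231,113): row=0b11100111, col=0b1110001, row AND col = 0b1100001 = 97; 97 != 113 -> empty
(208,49): row=0b11010000, col=0b110001, row AND col = 0b10000 = 16; 16 != 49 -> empty
(201,49): row=0b11001001, col=0b110001, row AND col = 0b1 = 1; 1 != 49 -> empty
(74,59): row=0b1001010, col=0b111011, row AND col = 0b1010 = 10; 10 != 59 -> empty
(20,13): row=0b10100, col=0b1101, row AND col = 0b100 = 4; 4 != 13 -> empty

Answer: no no no no no yes no no no no no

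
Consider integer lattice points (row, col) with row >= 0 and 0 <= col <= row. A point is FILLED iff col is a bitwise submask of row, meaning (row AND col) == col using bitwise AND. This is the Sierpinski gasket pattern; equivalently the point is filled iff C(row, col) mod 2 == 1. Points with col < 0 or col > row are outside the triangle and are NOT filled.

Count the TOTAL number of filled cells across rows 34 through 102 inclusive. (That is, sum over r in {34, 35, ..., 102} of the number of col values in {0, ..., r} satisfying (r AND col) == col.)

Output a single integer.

Answer: 1042

Derivation:
r34=100010 pc2: +4 =4
r35=100011 pc3: +8 =12
r36=100100 pc2: +4 =16
r37=100101 pc3: +8 =24
r38=100110 pc3: +8 =32
r39=100111 pc4: +16 =48
r40=101000 pc2: +4 =52
r41=101001 pc3: +8 =60
r42=101010 pc3: +8 =68
r43=101011 pc4: +16 =84
r44=101100 pc3: +8 =92
r45=101101 pc4: +16 =108
r46=101110 pc4: +16 =124
r47=101111 pc5: +32 =156
r48=110000 pc2: +4 =160
r49=110001 pc3: +8 =168
r50=110010 pc3: +8 =176
r51=110011 pc4: +16 =192
r52=110100 pc3: +8 =200
r53=110101 pc4: +16 =216
r54=110110 pc4: +16 =232
r55=110111 pc5: +32 =264
r56=111000 pc3: +8 =272
r57=111001 pc4: +16 =288
r58=111010 pc4: +16 =304
r59=111011 pc5: +32 =336
r60=111100 pc4: +16 =352
r61=111101 pc5: +32 =384
r62=111110 pc5: +32 =416
r63=111111 pc6: +64 =480
r64=1000000 pc1: +2 =482
r65=1000001 pc2: +4 =486
r66=1000010 pc2: +4 =490
r67=1000011 pc3: +8 =498
r68=1000100 pc2: +4 =502
r69=1000101 pc3: +8 =510
r70=1000110 pc3: +8 =518
r71=1000111 pc4: +16 =534
r72=1001000 pc2: +4 =538
r73=1001001 pc3: +8 =546
r74=1001010 pc3: +8 =554
r75=1001011 pc4: +16 =570
r76=1001100 pc3: +8 =578
r77=1001101 pc4: +16 =594
r78=1001110 pc4: +16 =610
r79=1001111 pc5: +32 =642
r80=1010000 pc2: +4 =646
r81=1010001 pc3: +8 =654
r82=1010010 pc3: +8 =662
r83=1010011 pc4: +16 =678
r84=1010100 pc3: +8 =686
r85=1010101 pc4: +16 =702
r86=1010110 pc4: +16 =718
r87=1010111 pc5: +32 =750
r88=1011000 pc3: +8 =758
r89=1011001 pc4: +16 =774
r90=1011010 pc4: +16 =790
r91=1011011 pc5: +32 =822
r92=1011100 pc4: +16 =838
r93=1011101 pc5: +32 =870
r94=1011110 pc5: +32 =902
r95=1011111 pc6: +64 =966
r96=1100000 pc2: +4 =970
r97=1100001 pc3: +8 =978
r98=1100010 pc3: +8 =986
r99=1100011 pc4: +16 =1002
r100=1100100 pc3: +8 =1010
r101=1100101 pc4: +16 =1026
r102=1100110 pc4: +16 =1042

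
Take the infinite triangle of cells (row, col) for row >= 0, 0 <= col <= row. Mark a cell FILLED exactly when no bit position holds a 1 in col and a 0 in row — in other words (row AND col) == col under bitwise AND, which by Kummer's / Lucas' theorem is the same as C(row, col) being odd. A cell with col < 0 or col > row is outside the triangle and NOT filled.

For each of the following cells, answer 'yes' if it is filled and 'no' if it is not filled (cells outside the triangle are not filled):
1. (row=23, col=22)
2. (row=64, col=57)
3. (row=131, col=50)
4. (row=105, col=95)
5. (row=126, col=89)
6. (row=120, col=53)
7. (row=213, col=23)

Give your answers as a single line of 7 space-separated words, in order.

(23,22): row=0b10111, col=0b10110, row AND col = 0b10110 = 22; 22 == 22 -> filled
(64,57): row=0b1000000, col=0b111001, row AND col = 0b0 = 0; 0 != 57 -> empty
(131,50): row=0b10000011, col=0b110010, row AND col = 0b10 = 2; 2 != 50 -> empty
(105,95): row=0b1101001, col=0b1011111, row AND col = 0b1001001 = 73; 73 != 95 -> empty
(126,89): row=0b1111110, col=0b1011001, row AND col = 0b1011000 = 88; 88 != 89 -> empty
(120,53): row=0b1111000, col=0b110101, row AND col = 0b110000 = 48; 48 != 53 -> empty
(213,23): row=0b11010101, col=0b10111, row AND col = 0b10101 = 21; 21 != 23 -> empty

Answer: yes no no no no no no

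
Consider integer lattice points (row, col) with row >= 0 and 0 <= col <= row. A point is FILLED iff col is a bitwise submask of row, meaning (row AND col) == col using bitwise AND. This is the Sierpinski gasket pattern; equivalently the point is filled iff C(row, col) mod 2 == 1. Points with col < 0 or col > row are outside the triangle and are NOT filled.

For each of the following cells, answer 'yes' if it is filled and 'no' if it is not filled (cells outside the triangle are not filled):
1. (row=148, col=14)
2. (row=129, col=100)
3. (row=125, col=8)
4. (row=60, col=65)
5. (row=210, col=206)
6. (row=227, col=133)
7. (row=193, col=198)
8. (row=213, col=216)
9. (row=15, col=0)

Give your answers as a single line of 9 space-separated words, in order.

Answer: no no yes no no no no no yes

Derivation:
(148,14): row=0b10010100, col=0b1110, row AND col = 0b100 = 4; 4 != 14 -> empty
(129,100): row=0b10000001, col=0b1100100, row AND col = 0b0 = 0; 0 != 100 -> empty
(125,8): row=0b1111101, col=0b1000, row AND col = 0b1000 = 8; 8 == 8 -> filled
(60,65): col outside [0, 60] -> not filled
(210,206): row=0b11010010, col=0b11001110, row AND col = 0b11000010 = 194; 194 != 206 -> empty
(227,133): row=0b11100011, col=0b10000101, row AND col = 0b10000001 = 129; 129 != 133 -> empty
(193,198): col outside [0, 193] -> not filled
(213,216): col outside [0, 213] -> not filled
(15,0): row=0b1111, col=0b0, row AND col = 0b0 = 0; 0 == 0 -> filled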